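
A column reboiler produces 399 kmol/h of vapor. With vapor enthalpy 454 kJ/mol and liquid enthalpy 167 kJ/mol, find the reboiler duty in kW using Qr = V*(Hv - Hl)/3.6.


Qr = 399 * (454 - 167) / 3.6 = 399 * 287 / 3.6 = 31810

31810 kW


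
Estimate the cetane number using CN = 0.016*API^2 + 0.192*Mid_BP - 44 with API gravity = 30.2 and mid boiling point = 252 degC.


CN = 0.016 * 30.2^2 + 0.192 * 252 - 44
CN = 14.59264 + 48.384 - 44 = 18.97664

18.97664


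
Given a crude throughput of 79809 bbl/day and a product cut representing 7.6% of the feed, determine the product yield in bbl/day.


Crude throughput = 79809 bbl/day
Fraction yield = 7.6%
yield = throughput * fraction / 100
yield = 79809 * 7.6 / 100 = 6065.484

6065.484 bbl/day


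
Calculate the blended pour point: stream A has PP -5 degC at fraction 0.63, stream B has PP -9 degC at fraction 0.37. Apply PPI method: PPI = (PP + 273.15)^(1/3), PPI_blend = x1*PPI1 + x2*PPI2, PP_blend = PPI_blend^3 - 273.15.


PPI_1 = (-5 + 273.15)^(1/3) = 6.448508
PPI_2 = (-9 + 273.15)^(1/3) = 6.416283
PPI_blend = 0.63 * 6.448508 + 0.37 * 6.416283 = 6.436585
PP_blend = 6.436585^3 - 273.15 = 266.6653 - 273.15 = -6.48

-6.48 degC


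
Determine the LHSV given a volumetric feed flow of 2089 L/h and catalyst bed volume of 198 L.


LHSV = volumetric feed rate / catalyst volume
= 2089 L/h / 198 L
= 10.55 h^-1

10.55 h^-1


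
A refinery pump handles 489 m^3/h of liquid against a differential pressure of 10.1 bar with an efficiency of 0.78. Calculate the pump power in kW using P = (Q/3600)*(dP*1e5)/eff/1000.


Q = 489 / 3600 = 0.135833 m^3/s
P = 0.135833 * (10.1 * 1e5) / 0.78 / 1000 = 175.9

175.9 kW


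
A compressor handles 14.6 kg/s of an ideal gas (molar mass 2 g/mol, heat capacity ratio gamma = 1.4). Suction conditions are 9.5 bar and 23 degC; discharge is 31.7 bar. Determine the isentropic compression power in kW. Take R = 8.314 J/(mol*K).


Isentropic work: W = m*(gamma/(gamma-1))*(R*T1/MW)*((P2/P1)^((gamma-1)/gamma) - 1)
T1 = 23 + 273.15 = 296.15 K
Pressure ratio = 31.7 / 9.5 = 3.33684
Exponent = (1.4 - 1)/1.4 = 0.285714
(P2/P1)^exp - 1 = 3.33684^0.285714 - 1 = 0.410991
W = 14.6 * 1.4 / 0.4 * 8.314 * 296.15 / 2 * 0.410991 = 25860

25860 kW


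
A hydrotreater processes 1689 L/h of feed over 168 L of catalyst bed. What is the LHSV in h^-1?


LHSV = volumetric feed rate / catalyst volume
= 1689 L/h / 168 L
= 10.05 h^-1

10.05 h^-1


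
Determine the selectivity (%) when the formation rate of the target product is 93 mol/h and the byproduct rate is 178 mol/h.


Selectivity = desired / (desired + undesired) * 100
Total products = 93 + 178 = 271 mol/h
S = 93 / 271 * 100
= 0.3432 * 100
= 34.32 %

34.32 %


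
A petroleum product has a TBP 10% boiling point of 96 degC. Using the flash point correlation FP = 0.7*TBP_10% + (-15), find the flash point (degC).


FP = 0.7 * 96 + (-15) = 52.2

52.2 degC


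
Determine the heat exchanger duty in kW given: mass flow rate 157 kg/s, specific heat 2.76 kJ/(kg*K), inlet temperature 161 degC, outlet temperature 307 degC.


Q = m_dot * cp * delta_T
delta_T = 307 - 161 = 146 K
Q = 157 * 2.76 * 146
= 433.32 * 146
= 63264.72 kW

63264.72 kW


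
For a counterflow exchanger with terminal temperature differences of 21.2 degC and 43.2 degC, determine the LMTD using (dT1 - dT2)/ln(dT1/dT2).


LMTD = (dT1 - dT2) / ln(dT1/dT2)
= (21.2 - 43.2) / ln(21.2 / 43.2) = -22 / -0.711839 = 30.91

30.91 degC


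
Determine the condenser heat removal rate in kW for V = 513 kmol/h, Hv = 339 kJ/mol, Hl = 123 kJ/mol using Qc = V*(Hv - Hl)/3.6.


Qc = 513 * (339 - 123) / 3.6 = 513 * 216 / 3.6 = 30780

30780 kW


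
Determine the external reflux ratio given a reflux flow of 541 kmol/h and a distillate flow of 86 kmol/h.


Reflux ratio definition: R = L / D (liquid returned / distillate withdrawn)
L = 541 kmol/h, D = 86 kmol/h
R = 541 / 86 = 6.291

6.291


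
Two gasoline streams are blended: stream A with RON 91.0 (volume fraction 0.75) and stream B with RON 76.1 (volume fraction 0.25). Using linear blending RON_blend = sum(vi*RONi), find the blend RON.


Linear blending: RON_blend = sum(vi * RONi)
Contribution 1: 0.75 * 91.0 = 68.25
Contribution 2: 0.25 * 76.1 = 19.025
RON_blend = 68.25 + 19.025 = 87.275

87.275


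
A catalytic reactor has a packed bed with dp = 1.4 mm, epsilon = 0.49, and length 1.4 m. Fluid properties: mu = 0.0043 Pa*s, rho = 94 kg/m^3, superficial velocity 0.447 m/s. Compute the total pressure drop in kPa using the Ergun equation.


dp = 1.4 mm = 0.0014 m
Viscous term = 150*0.0043*0.447*(1-0.49)^2 / (0.0014^2*0.49^3) = 325210
Inertial term = 1.75*94*0.447^2*(1-0.49) / (0.0014*0.49^3) = 101774
dP/L = 325210 + 101774 = 426984 Pa/m
dP = 426984 * 1.4 / 1000 = 597.8 kPa

597.8 kPa


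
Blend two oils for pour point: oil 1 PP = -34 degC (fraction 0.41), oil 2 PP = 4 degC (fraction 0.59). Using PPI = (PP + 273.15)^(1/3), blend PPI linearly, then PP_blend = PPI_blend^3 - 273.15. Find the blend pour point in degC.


PPI_1 = (-34 + 273.15)^(1/3) = 6.20712
PPI_2 = (4 + 273.15)^(1/3) = 6.51986
PPI_blend = 0.41 * 6.20712 + 0.59 * 6.51986 = 6.391637
PP_blend = 6.391637^3 - 273.15 = 261.1177 - 273.15 = -12.03

-12.03 degC


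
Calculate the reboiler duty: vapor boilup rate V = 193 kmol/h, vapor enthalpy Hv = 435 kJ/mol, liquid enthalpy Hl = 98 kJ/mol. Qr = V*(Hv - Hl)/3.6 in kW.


Qr = 193 * (435 - 98) / 3.6 = 193 * 337 / 3.6 = 18070

18070 kW


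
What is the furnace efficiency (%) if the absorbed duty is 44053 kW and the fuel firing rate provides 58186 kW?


Furnace efficiency = Q_absorbed / Q_fuel * 100
= 44053 / 58186 * 100 = 75.71

75.71 %


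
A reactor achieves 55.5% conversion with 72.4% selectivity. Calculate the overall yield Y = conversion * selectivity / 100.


Overall yield = conversion (%) * selectivity (%) / 100
Conversion = 55.5%, Selectivity = 72.4%
Y = 55.5 * 72.4 / 100
= 40.182 %

40.182 %


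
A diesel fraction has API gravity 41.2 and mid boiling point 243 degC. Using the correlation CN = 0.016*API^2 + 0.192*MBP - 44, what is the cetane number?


CN = 0.016 * 41.2^2 + 0.192 * 243 - 44
CN = 27.15904 + 46.656 - 44 = 29.81504

29.81504


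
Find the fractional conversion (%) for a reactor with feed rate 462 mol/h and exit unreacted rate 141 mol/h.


X = (F_in - F_out) / F_in * 100
Moles reacted = 462 - 141 = 321
X = 321 / 462 * 100
= 0.6948 * 100
= 69.48 %

69.48 %


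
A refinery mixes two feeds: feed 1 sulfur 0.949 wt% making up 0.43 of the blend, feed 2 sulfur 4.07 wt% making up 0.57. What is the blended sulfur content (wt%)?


Linear sulfur blending: S_blend = x1*S1 + x2*S2
Contribution 1: 0.43 * 0.949 = 0.40807 wt%
Contribution 2: 0.57 * 4.07 = 2.3199 wt%
S_blend = 0.40807 + 2.3199 = 2.72797

2.72797 wt%


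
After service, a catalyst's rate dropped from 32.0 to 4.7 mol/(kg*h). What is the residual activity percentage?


Activity (%) = (rate_used / rate_fresh) * 100
rate_used = 4.7, rate_fresh = 32.0
= (4.7 / 32.0) * 100
= 0.1469 * 100 = 14.69

14.69 %


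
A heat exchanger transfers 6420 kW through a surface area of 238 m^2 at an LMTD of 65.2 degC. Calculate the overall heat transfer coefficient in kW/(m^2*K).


From Q = U*A*LMTD, U = Q / (A * LMTD)
U = 6420 / (238 * 65.2) = 6420 / 15517.6 = 0.4137

0.4137 kW/(m^2*K)


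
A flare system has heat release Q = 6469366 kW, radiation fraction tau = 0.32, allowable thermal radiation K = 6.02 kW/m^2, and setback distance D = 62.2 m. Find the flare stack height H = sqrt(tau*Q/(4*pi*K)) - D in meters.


tau*Q/(4*pi*K) = 0.32 * 6469366 / (4 * pi * 6.02) = 27365.6
sqrt(27365.6) = 165.426
H = 165.426 - 62.2 = 103.2

103.2 m


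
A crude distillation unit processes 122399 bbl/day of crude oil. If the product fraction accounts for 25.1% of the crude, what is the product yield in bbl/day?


Crude throughput = 122399 bbl/day
Fraction yield = 25.1%
yield = throughput * fraction / 100
yield = 122399 * 25.1 / 100 = 30722.149

30722.149 bbl/day


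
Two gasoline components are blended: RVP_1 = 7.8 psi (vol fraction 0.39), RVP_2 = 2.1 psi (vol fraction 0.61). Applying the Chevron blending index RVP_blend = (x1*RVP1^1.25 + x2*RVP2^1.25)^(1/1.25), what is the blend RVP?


Chevron index: RVP_blend = (sum xi*RVPi^1.25)^(1/1.25)
RVP^1.25 terms: 0.39 * 7.8^1.25 + 0.61 * 2.1^1.25 = 6.6258
RVP_blend = 6.6258^(1/1.25) = 4.539

4.539 psi


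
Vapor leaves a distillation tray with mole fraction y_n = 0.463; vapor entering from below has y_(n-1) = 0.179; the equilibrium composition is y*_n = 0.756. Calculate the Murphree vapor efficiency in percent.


Murphree vapor efficiency: EMV = (y_n - y_(n-1)) / (y*_n - y_(n-1)) * 100
EMV = (0.463 - 0.179) / (0.756 - 0.179) * 100 = 0.284 / 0.577 * 100 = 49.22

49.22 %


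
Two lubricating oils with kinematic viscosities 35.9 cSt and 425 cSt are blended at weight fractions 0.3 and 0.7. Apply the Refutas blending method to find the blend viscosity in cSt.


Refutas method: VBN_i = 14.534*ln(ln(visc_i + 0.8)) + 10.975, blended linearly by mass fraction; since VBN is linear in VBI_i = ln(ln(visc_i + 0.8)) and the fractions sum to 1, blend VBI directly: visc = exp(exp(VBI_blend)) - 0.8
VBI_1 = ln(ln(35.9 + 0.8)) = 1.2817
VBI_2 = ln(ln(425 + 0.8)) = 1.80071
VBI_blend = 0.3 * 1.2817 + 0.7 * 1.80071 = 1.64501
visc_blend = exp(exp(1.64501)) - 0.8 = 177.1

177.1 cSt


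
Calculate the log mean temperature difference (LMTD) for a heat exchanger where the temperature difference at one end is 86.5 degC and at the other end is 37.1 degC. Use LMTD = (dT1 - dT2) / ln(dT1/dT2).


LMTD = (dT1 - dT2) / ln(dT1/dT2)
= (86.5 - 37.1) / ln(86.5 / 37.1) = 49.4 / 0.846527 = 58.36

58.36 degC


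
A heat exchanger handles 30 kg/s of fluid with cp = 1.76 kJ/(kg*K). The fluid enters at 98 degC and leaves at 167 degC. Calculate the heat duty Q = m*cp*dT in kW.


Q = m_dot * cp * delta_T
delta_T = 167 - 98 = 69 K
Q = 30 * 1.76 * 69
= 52.8 * 69
= 3643.2 kW

3643.2 kW


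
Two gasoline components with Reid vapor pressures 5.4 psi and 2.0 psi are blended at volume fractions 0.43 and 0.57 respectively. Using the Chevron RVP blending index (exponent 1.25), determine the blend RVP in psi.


Chevron index: RVP_blend = (sum xi*RVPi^1.25)^(1/1.25)
RVP^1.25 terms: 0.43 * 5.4^1.25 + 0.57 * 2.0^1.25 = 4.89535
RVP_blend = 4.89535^(1/1.25) = 3.563

3.563 psi


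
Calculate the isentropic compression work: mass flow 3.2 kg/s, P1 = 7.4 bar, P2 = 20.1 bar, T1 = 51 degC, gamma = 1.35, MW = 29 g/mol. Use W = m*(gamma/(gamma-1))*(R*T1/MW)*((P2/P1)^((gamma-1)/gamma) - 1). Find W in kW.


Isentropic work: W = m*(gamma/(gamma-1))*(R*T1/MW)*((P2/P1)^((gamma-1)/gamma) - 1)
T1 = 51 + 273.15 = 324.15 K
Pressure ratio = 20.1 / 7.4 = 2.71622
Exponent = (1.35 - 1)/1.35 = 0.259259
(P2/P1)^exp - 1 = 2.71622^0.259259 - 1 = 0.295714
W = 3.2 * 1.35 / 0.35 * 8.314 * 324.15 / 29 * 0.295714 = 339.2

339.2 kW


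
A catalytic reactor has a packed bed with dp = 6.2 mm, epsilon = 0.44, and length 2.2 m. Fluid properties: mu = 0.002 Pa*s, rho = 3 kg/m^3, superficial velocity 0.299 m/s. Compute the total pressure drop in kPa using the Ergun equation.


dp = 6.2 mm = 0.0062 m
Viscous term = 150*0.002*0.299*(1-0.44)^2 / (0.0062^2*0.44^3) = 8590.67
Inertial term = 1.75*3*0.299^2*(1-0.44) / (0.0062*0.44^3) = 497.668
dP/L = 8590.67 + 497.668 = 9088.34 Pa/m
dP = 9088.34 * 2.2 / 1000 = 19.99 kPa

19.99 kPa


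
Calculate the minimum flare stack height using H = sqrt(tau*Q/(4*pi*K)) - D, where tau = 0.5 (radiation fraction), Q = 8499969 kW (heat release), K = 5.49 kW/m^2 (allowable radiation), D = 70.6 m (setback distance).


tau*Q/(4*pi*K) = 0.5 * 8499969 / (4 * pi * 5.49) = 61603.5
sqrt(61603.5) = 248.201
H = 248.201 - 70.6 = 177.6

177.6 m


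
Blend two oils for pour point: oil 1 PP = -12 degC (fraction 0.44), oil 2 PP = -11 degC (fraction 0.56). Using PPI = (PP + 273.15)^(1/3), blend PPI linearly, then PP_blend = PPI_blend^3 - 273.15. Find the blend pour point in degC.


PPI_1 = (-12 + 273.15)^(1/3) = 6.391901
PPI_2 = (-11 + 273.15)^(1/3) = 6.400049
PPI_blend = 0.44 * 6.391901 + 0.56 * 6.400049 = 6.396464
PP_blend = 6.396464^3 - 273.15 = 261.7097 - 273.15 = -11.44

-11.44 degC


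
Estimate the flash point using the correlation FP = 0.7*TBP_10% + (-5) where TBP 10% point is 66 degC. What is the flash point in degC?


FP = 0.7 * 66 + (-5) = 41.2

41.2 degC


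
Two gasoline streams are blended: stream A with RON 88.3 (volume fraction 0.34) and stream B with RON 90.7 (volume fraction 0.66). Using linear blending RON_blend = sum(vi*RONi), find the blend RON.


Linear blending: RON_blend = sum(vi * RONi)
Contribution 1: 0.34 * 88.3 = 30.022
Contribution 2: 0.66 * 90.7 = 59.862
RON_blend = 30.022 + 59.862 = 89.884

89.884


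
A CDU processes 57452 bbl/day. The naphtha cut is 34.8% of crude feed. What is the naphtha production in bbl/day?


Crude throughput = 57452 bbl/day
Fraction yield = 34.8%
yield = throughput * fraction / 100
yield = 57452 * 34.8 / 100 = 19993.296

19993.296 bbl/day


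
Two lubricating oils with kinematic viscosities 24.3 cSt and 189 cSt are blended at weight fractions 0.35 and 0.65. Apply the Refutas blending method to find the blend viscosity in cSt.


Refutas method: VBN_i = 14.534*ln(ln(visc_i + 0.8)) + 10.975, blended linearly by mass fraction; since VBN is linear in VBI_i = ln(ln(visc_i + 0.8)) and the fractions sum to 1, blend VBI directly: visc = exp(exp(VBI_blend)) - 0.8
VBI_1 = ln(ln(24.3 + 0.8)) = 1.17027
VBI_2 = ln(ln(189 + 0.8)) = 1.65746
VBI_blend = 0.35 * 1.17027 + 0.65 * 1.65746 = 1.48694
visc_blend = exp(exp(1.48694)) - 0.8 = 82.59

82.59 cSt


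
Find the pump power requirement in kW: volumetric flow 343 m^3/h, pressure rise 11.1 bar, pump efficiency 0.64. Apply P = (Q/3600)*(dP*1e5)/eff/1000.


Q = 343 / 3600 = 0.0952778 m^3/s
P = 0.0952778 * (11.1 * 1e5) / 0.64 / 1000 = 165.2

165.2 kW


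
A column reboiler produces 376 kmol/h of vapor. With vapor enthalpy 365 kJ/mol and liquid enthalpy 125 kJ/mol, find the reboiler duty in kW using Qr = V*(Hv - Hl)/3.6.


Qr = 376 * (365 - 125) / 3.6 = 376 * 240 / 3.6 = 25070

25070 kW


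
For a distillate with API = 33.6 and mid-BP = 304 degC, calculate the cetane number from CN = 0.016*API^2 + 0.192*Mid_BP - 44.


CN = 0.016 * 33.6^2 + 0.192 * 304 - 44
CN = 18.06336 + 58.368 - 44 = 32.43136

32.43136


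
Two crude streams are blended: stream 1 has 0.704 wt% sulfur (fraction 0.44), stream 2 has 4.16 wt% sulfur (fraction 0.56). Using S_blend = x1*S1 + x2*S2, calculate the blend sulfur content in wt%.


Linear sulfur blending: S_blend = x1*S1 + x2*S2
Contribution 1: 0.44 * 0.704 = 0.30976 wt%
Contribution 2: 0.56 * 4.16 = 2.3296 wt%
S_blend = 0.30976 + 2.3296 = 2.63936

2.63936 wt%


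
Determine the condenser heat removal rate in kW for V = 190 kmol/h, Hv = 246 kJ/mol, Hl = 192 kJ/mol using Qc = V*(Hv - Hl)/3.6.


Qc = 190 * (246 - 192) / 3.6 = 190 * 54 / 3.6 = 2850

2850 kW


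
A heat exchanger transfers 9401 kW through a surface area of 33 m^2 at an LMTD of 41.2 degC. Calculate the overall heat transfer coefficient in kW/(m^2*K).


From Q = U*A*LMTD, U = Q / (A * LMTD)
U = 9401 / (33 * 41.2) = 9401 / 1359.6 = 6.915

6.915 kW/(m^2*K)


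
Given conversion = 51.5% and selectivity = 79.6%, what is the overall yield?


Overall yield = conversion (%) * selectivity (%) / 100
Conversion = 51.5%, Selectivity = 79.6%
Y = 51.5 * 79.6 / 100
= 40.994 %

40.994 %


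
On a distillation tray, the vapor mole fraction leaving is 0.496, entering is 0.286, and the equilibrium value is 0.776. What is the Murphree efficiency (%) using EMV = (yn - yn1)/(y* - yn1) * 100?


Murphree vapor efficiency: EMV = (y_n - y_(n-1)) / (y*_n - y_(n-1)) * 100
EMV = (0.496 - 0.286) / (0.776 - 0.286) * 100 = 0.21 / 0.49 * 100 = 42.86

42.86 %


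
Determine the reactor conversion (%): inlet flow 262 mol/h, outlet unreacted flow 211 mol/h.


X = (F_in - F_out) / F_in * 100
Moles reacted = 262 - 211 = 51
X = 51 / 262 * 100
= 0.1947 * 100
= 19.47 %

19.47 %


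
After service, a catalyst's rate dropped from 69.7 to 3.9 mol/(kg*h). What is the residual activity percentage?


Activity (%) = (rate_used / rate_fresh) * 100
rate_used = 3.9, rate_fresh = 69.7
= (3.9 / 69.7) * 100
= 0.05595 * 100 = 5.595

5.595 %


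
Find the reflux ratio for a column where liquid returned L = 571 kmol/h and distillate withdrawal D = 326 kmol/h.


Reflux ratio definition: R = L / D (liquid returned / distillate withdrawn)
L = 571 kmol/h, D = 326 kmol/h
R = 571 / 326 = 1.752

1.752


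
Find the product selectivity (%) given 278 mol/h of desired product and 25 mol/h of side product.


Selectivity = desired / (desired + undesired) * 100
Total products = 278 + 25 = 303 mol/h
S = 278 / 303 * 100
= 0.9175 * 100
= 91.75 %

91.75 %


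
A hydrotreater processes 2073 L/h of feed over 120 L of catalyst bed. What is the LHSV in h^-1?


LHSV = volumetric feed rate / catalyst volume
= 2073 L/h / 120 L
= 17.27 h^-1

17.27 h^-1


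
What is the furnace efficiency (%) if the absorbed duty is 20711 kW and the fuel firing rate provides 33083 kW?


Furnace efficiency = Q_absorbed / Q_fuel * 100
= 20711 / 33083 * 100 = 62.60

62.60 %


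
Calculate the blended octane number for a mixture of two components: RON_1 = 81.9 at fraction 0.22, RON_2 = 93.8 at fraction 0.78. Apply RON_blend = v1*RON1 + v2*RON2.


Linear blending: RON_blend = sum(vi * RONi)
Contribution 1: 0.22 * 81.9 = 18.018
Contribution 2: 0.78 * 93.8 = 73.164
RON_blend = 18.018 + 73.164 = 91.182

91.182


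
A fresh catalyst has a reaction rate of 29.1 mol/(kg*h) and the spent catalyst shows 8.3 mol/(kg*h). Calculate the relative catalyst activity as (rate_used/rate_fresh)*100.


Activity (%) = (rate_used / rate_fresh) * 100
rate_used = 8.3, rate_fresh = 29.1
= (8.3 / 29.1) * 100
= 0.2852 * 100 = 28.52

28.52 %


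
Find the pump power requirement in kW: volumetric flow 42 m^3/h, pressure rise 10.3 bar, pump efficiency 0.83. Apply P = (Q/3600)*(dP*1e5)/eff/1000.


Q = 42 / 3600 = 0.0116667 m^3/s
P = 0.0116667 * (10.3 * 1e5) / 0.83 / 1000 = 14.48

14.48 kW


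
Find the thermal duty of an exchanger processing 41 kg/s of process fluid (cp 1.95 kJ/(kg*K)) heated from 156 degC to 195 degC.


Q = m_dot * cp * delta_T
delta_T = 195 - 156 = 39 K
Q = 41 * 1.95 * 39
= 79.95 * 39
= 3118.05 kW

3118.05 kW


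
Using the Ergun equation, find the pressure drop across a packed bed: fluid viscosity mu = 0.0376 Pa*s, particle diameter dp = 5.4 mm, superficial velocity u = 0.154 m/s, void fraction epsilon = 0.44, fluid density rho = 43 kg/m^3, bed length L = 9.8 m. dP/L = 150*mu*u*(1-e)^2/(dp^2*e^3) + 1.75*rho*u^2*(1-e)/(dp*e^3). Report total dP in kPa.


dp = 5.4 mm = 0.0054 m
Viscous term = 150*0.0376*0.154*(1-0.44)^2 / (0.0054^2*0.44^3) = 109655
Inertial term = 1.75*43*0.154^2*(1-0.44) / (0.0054*0.44^3) = 2172.62
dP/L = 109655 + 2172.62 = 111828 Pa/m
dP = 111828 * 9.8 / 1000 = 1096 kPa

1096 kPa


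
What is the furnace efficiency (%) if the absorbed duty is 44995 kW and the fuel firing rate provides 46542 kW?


Furnace efficiency = Q_absorbed / Q_fuel * 100
= 44995 / 46542 * 100 = 96.68

96.68 %


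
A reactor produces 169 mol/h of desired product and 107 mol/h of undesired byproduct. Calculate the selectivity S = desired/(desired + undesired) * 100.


Selectivity = desired / (desired + undesired) * 100
Total products = 169 + 107 = 276 mol/h
S = 169 / 276 * 100
= 0.6123 * 100
= 61.23 %

61.23 %


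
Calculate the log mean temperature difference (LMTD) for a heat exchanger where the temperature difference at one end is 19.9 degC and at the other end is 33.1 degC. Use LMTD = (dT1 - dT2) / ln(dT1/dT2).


LMTD = (dT1 - dT2) / ln(dT1/dT2)
= (19.9 - 33.1) / ln(19.9 / 33.1) = -13.2 / -0.508814 = 25.94

25.94 degC


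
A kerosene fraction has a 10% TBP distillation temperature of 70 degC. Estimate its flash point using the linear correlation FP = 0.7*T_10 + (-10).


FP = 0.7 * 70 + (-10) = 39

39 degC


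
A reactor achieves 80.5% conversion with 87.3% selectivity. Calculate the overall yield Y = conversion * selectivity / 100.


Overall yield = conversion (%) * selectivity (%) / 100
Conversion = 80.5%, Selectivity = 87.3%
Y = 80.5 * 87.3 / 100
= 70.2765 %

70.2765 %


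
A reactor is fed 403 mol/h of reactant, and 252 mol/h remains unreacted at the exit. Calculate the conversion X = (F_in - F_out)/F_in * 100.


X = (F_in - F_out) / F_in * 100
Moles reacted = 403 - 252 = 151
X = 151 / 403 * 100
= 0.3747 * 100
= 37.47 %

37.47 %


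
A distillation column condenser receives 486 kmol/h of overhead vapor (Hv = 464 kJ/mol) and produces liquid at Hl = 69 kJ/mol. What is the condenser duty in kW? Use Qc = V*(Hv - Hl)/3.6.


Qc = 486 * (464 - 69) / 3.6 = 486 * 395 / 3.6 = 53320

53320 kW


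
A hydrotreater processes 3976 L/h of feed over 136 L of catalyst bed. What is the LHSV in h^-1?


LHSV = volumetric feed rate / catalyst volume
= 3976 L/h / 136 L
= 29.24 h^-1

29.24 h^-1


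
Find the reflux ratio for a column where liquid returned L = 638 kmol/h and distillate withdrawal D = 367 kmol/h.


Reflux ratio definition: R = L / D (liquid returned / distillate withdrawn)
L = 638 kmol/h, D = 367 kmol/h
R = 638 / 367 = 1.738

1.738


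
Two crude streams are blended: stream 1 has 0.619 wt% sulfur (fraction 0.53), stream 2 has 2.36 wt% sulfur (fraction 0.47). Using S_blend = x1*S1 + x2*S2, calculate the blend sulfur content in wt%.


Linear sulfur blending: S_blend = x1*S1 + x2*S2
Contribution 1: 0.53 * 0.619 = 0.32807 wt%
Contribution 2: 0.47 * 2.36 = 1.1092 wt%
S_blend = 0.32807 + 1.1092 = 1.43727

1.43727 wt%


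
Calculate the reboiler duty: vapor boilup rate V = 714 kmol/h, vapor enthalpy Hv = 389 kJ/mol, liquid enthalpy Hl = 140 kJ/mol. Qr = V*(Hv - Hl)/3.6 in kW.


Qr = 714 * (389 - 140) / 3.6 = 714 * 249 / 3.6 = 49380

49380 kW


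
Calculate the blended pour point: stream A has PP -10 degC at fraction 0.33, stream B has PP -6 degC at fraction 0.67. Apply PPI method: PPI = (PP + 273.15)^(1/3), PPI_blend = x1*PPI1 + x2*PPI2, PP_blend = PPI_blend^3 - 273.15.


PPI_1 = (-10 + 273.15)^(1/3) = 6.408176
PPI_2 = (-6 + 273.15)^(1/3) = 6.440482
PPI_blend = 0.33 * 6.408176 + 0.67 * 6.440482 = 6.429821
PP_blend = 6.429821^3 - 273.15 = 265.8255 - 273.15 = -7.32

-7.32 degC


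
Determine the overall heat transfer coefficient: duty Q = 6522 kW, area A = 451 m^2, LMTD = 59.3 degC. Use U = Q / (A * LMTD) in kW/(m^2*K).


From Q = U*A*LMTD, U = Q / (A * LMTD)
U = 6522 / (451 * 59.3) = 6522 / 26744.3 = 0.2439

0.2439 kW/(m^2*K)


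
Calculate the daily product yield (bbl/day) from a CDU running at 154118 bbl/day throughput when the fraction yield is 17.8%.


Crude throughput = 154118 bbl/day
Fraction yield = 17.8%
yield = throughput * fraction / 100
yield = 154118 * 17.8 / 100 = 27433.004

27433.004 bbl/day


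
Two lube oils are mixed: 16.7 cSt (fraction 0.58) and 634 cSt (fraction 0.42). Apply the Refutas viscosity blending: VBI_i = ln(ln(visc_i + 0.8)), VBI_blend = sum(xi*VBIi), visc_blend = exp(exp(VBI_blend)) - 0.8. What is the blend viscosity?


Refutas method: VBN_i = 14.534*ln(ln(visc_i + 0.8)) + 10.975, blended linearly by mass fraction; since VBN is linear in VBI_i = ln(ln(visc_i + 0.8)) and the fractions sum to 1, blend VBI directly: visc = exp(exp(VBI_blend)) - 0.8
VBI_1 = ln(ln(16.7 + 0.8)) = 1.05159
VBI_2 = ln(ln(634 + 0.8)) = 1.86459
VBI_blend = 0.58 * 1.05159 + 0.42 * 1.86459 = 1.39305
visc_blend = exp(exp(1.39305)) - 0.8 = 55.30

55.30 cSt


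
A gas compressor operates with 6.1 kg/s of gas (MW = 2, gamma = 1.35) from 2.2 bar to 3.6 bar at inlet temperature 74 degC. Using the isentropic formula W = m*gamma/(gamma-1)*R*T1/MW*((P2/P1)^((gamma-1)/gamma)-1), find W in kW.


Isentropic work: W = m*(gamma/(gamma-1))*(R*T1/MW)*((P2/P1)^((gamma-1)/gamma) - 1)
T1 = 74 + 273.15 = 347.15 K
Pressure ratio = 3.6 / 2.2 = 1.63636
Exponent = (1.35 - 1)/1.35 = 0.259259
(P2/P1)^exp - 1 = 1.63636^0.259259 - 1 = 0.136188
W = 6.1 * 1.35 / 0.35 * 8.314 * 347.15 / 2 * 0.136188 = 4624

4624 kW


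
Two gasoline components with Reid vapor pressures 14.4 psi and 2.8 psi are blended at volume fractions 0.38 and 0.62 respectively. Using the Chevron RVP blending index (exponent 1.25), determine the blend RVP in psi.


Chevron index: RVP_blend = (sum xi*RVPi^1.25)^(1/1.25)
RVP^1.25 terms: 0.38 * 14.4^1.25 + 0.62 * 2.8^1.25 = 12.9051
RVP_blend = 12.9051^(1/1.25) = 7.738

7.738 psi


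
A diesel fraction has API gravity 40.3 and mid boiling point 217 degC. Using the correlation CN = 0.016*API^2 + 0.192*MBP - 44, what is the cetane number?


CN = 0.016 * 40.3^2 + 0.192 * 217 - 44
CN = 25.98544 + 41.664 - 44 = 23.64944

23.64944


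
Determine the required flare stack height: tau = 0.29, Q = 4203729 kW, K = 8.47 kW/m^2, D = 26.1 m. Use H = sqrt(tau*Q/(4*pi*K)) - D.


tau*Q/(4*pi*K) = 0.29 * 4203729 / (4 * pi * 8.47) = 11453.5
sqrt(11453.5) = 107.021
H = 107.021 - 26.1 = 80.92

80.92 m


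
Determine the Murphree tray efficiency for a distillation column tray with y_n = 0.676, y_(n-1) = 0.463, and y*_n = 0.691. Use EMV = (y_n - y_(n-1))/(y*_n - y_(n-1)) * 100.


Murphree vapor efficiency: EMV = (y_n - y_(n-1)) / (y*_n - y_(n-1)) * 100
EMV = (0.676 - 0.463) / (0.691 - 0.463) * 100 = 0.213 / 0.228 * 100 = 93.42

93.42 %


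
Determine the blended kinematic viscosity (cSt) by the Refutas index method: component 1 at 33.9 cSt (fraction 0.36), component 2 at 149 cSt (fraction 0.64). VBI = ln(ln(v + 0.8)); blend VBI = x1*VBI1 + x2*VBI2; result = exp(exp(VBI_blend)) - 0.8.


Refutas method: VBN_i = 14.534*ln(ln(visc_i + 0.8)) + 10.975, blended linearly by mass fraction; since VBN is linear in VBI_i = ln(ln(visc_i + 0.8)) and the fractions sum to 1, blend VBI directly: visc = exp(exp(VBI_blend)) - 0.8
VBI_1 = ln(ln(33.9 + 0.8)) = 1.26603
VBI_2 = ln(ln(149 + 0.8)) = 1.6113
VBI_blend = 0.36 * 1.26603 + 0.64 * 1.6113 = 1.487
visc_blend = exp(exp(1.487)) - 0.8 = 82.61

82.61 cSt


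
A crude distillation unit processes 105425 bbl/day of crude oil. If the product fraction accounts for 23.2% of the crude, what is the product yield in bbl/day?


Crude throughput = 105425 bbl/day
Fraction yield = 23.2%
yield = throughput * fraction / 100
yield = 105425 * 23.2 / 100 = 24458.6

24458.6 bbl/day


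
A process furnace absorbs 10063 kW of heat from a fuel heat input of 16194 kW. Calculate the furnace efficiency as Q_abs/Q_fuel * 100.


Furnace efficiency = Q_absorbed / Q_fuel * 100
= 10063 / 16194 * 100 = 62.14

62.14 %


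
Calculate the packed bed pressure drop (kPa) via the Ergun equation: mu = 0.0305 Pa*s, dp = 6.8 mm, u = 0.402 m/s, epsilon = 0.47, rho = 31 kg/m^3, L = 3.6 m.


dp = 6.8 mm = 0.0068 m
Viscous term = 150*0.0305*0.402*(1-0.47)^2 / (0.0068^2*0.47^3) = 107611
Inertial term = 1.75*31*0.402^2*(1-0.47) / (0.0068*0.47^3) = 6581.51
dP/L = 107611 + 6581.51 = 114193 Pa/m
dP = 114193 * 3.6 / 1000 = 411.1 kPa

411.1 kPa


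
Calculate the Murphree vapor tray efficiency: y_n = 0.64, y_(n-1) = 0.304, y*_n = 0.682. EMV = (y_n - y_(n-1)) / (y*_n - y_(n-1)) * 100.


Murphree vapor efficiency: EMV = (y_n - y_(n-1)) / (y*_n - y_(n-1)) * 100
EMV = (0.64 - 0.304) / (0.682 - 0.304) * 100 = 0.336 / 0.378 * 100 = 88.89

88.89 %


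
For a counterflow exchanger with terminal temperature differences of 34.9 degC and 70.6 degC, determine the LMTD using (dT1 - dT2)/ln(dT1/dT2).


LMTD = (dT1 - dT2) / ln(dT1/dT2)
= (34.9 - 70.6) / ln(34.9 / 70.6) = -35.7 / -0.704543 = 50.67

50.67 degC


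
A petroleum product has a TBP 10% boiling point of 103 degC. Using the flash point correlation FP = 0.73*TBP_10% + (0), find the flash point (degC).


FP = 0.73 * 103 + (0) = 75.19

75.19 degC


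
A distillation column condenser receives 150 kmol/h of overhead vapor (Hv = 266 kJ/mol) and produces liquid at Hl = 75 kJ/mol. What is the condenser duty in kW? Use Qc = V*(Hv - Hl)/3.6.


Qc = 150 * (266 - 75) / 3.6 = 150 * 191 / 3.6 = 7958

7958 kW


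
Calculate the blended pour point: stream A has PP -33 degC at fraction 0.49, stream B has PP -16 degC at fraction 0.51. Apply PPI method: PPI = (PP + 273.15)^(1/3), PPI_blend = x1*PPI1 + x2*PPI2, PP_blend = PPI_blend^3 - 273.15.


PPI_1 = (-33 + 273.15)^(1/3) = 6.215759
PPI_2 = (-16 + 273.15)^(1/3) = 6.359098
PPI_blend = 0.49 * 6.215759 + 0.51 * 6.359098 = 6.288862
PP_blend = 6.288862^3 - 273.15 = 248.7231 - 273.15 = -24.43

-24.43 degC


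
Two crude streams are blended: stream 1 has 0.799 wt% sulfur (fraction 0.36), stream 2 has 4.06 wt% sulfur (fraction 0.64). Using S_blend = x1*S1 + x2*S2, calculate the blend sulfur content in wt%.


Linear sulfur blending: S_blend = x1*S1 + x2*S2
Contribution 1: 0.36 * 0.799 = 0.28764 wt%
Contribution 2: 0.64 * 4.06 = 2.5984 wt%
S_blend = 0.28764 + 2.5984 = 2.88604

2.88604 wt%


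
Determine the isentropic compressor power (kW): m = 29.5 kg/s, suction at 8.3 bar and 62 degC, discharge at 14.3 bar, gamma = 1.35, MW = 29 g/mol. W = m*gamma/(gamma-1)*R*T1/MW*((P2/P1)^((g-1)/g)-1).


Isentropic work: W = m*(gamma/(gamma-1))*(R*T1/MW)*((P2/P1)^((gamma-1)/gamma) - 1)
T1 = 62 + 273.15 = 335.15 K
Pressure ratio = 14.3 / 8.3 = 1.72289
Exponent = (1.35 - 1)/1.35 = 0.259259
(P2/P1)^exp - 1 = 1.72289^0.259259 - 1 = 0.151468
W = 29.5 * 1.35 / 0.35 * 8.314 * 335.15 / 29 * 0.151468 = 1656

1656 kW


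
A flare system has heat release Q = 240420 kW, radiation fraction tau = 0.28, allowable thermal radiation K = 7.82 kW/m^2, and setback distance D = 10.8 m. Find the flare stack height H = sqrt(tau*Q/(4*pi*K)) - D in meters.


tau*Q/(4*pi*K) = 0.28 * 240420 / (4 * pi * 7.82) = 685.034
sqrt(685.034) = 26.1732
H = 26.1732 - 10.8 = 15.37

15.37 m


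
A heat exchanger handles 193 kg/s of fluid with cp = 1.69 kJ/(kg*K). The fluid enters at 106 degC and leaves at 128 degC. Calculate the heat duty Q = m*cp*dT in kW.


Q = m_dot * cp * delta_T
delta_T = 128 - 106 = 22 K
Q = 193 * 1.69 * 22
= 326.17 * 22
= 7175.74 kW

7175.74 kW


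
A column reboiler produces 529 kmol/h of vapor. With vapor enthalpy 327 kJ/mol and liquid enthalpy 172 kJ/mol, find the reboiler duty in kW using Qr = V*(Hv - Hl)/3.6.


Qr = 529 * (327 - 172) / 3.6 = 529 * 155 / 3.6 = 22780

22780 kW


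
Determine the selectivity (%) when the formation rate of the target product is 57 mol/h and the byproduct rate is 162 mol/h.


Selectivity = desired / (desired + undesired) * 100
Total products = 57 + 162 = 219 mol/h
S = 57 / 219 * 100
= 0.2603 * 100
= 26.03 %

26.03 %


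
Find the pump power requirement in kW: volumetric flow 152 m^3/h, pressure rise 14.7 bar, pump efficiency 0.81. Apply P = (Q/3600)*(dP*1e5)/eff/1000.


Q = 152 / 3600 = 0.0422222 m^3/s
P = 0.0422222 * (14.7 * 1e5) / 0.81 / 1000 = 76.63

76.63 kW


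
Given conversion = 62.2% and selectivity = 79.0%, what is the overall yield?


Overall yield = conversion (%) * selectivity (%) / 100
Conversion = 62.2%, Selectivity = 79.0%
Y = 62.2 * 79.0 / 100
= 49.138 %

49.138 %


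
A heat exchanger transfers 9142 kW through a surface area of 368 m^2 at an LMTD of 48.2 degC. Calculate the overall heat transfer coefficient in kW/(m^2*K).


From Q = U*A*LMTD, U = Q / (A * LMTD)
U = 9142 / (368 * 48.2) = 9142 / 17737.6 = 0.5154

0.5154 kW/(m^2*K)


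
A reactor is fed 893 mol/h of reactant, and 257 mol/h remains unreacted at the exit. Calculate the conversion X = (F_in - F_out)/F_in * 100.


X = (F_in - F_out) / F_in * 100
Moles reacted = 893 - 257 = 636
X = 636 / 893 * 100
= 0.7122 * 100
= 71.22 %

71.22 %


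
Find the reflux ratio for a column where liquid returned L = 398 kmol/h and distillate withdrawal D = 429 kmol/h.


Reflux ratio definition: R = L / D (liquid returned / distillate withdrawn)
L = 398 kmol/h, D = 429 kmol/h
R = 398 / 429 = 0.9277

0.9277


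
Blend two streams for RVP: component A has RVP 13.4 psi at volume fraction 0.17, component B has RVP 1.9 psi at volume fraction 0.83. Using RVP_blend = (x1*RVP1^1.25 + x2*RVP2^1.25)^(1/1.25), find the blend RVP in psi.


Chevron index: RVP_blend = (sum xi*RVPi^1.25)^(1/1.25)
RVP^1.25 terms: 0.17 * 13.4^1.25 + 0.83 * 1.9^1.25 = 6.20991
RVP_blend = 6.20991^(1/1.25) = 4.310

4.310 psi


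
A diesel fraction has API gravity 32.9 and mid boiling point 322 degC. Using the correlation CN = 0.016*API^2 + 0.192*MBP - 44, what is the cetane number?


CN = 0.016 * 32.9^2 + 0.192 * 322 - 44
CN = 17.31856 + 61.824 - 44 = 35.14256

35.14256


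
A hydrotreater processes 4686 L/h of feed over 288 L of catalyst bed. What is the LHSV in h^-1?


LHSV = volumetric feed rate / catalyst volume
= 4686 L/h / 288 L
= 16.27 h^-1

16.27 h^-1


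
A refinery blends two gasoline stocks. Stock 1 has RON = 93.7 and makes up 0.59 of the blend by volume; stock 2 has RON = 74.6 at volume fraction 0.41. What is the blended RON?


Linear blending: RON_blend = sum(vi * RONi)
Contribution 1: 0.59 * 93.7 = 55.283
Contribution 2: 0.41 * 74.6 = 30.586
RON_blend = 55.283 + 30.586 = 85.869

85.869


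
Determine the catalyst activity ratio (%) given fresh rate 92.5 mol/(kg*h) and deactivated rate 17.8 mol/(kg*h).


Activity (%) = (rate_used / rate_fresh) * 100
rate_used = 17.8, rate_fresh = 92.5
= (17.8 / 92.5) * 100
= 0.1924 * 100 = 19.24

19.24 %


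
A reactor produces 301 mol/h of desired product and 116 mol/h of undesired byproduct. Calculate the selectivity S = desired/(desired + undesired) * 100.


Selectivity = desired / (desired + undesired) * 100
Total products = 301 + 116 = 417 mol/h
S = 301 / 417 * 100
= 0.7218 * 100
= 72.18 %

72.18 %


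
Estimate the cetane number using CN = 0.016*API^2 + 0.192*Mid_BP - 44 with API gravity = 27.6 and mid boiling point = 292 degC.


CN = 0.016 * 27.6^2 + 0.192 * 292 - 44
CN = 12.18816 + 56.064 - 44 = 24.25216

24.25216


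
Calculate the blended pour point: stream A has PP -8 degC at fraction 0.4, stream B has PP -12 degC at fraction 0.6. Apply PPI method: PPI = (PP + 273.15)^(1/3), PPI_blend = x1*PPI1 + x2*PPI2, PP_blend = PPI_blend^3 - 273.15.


PPI_1 = (-8 + 273.15)^(1/3) = 6.42437
PPI_2 = (-12 + 273.15)^(1/3) = 6.391901
PPI_blend = 0.4 * 6.42437 + 0.6 * 6.391901 = 6.404889
PP_blend = 6.404889^3 - 273.15 = 262.7452 - 273.15 = -10.4

-10.4 degC


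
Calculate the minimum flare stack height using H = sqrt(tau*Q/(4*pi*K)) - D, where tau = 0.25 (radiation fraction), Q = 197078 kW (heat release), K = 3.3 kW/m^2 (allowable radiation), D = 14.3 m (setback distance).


tau*Q/(4*pi*K) = 0.25 * 197078 / (4 * pi * 3.3) = 1188.1
sqrt(1188.1) = 34.4688
H = 34.4688 - 14.3 = 20.17

20.17 m


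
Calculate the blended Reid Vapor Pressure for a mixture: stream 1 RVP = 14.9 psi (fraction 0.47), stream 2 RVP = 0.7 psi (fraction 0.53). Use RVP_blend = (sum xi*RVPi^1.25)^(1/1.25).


Chevron index: RVP_blend = (sum xi*RVPi^1.25)^(1/1.25)
RVP^1.25 terms: 0.47 * 14.9^1.25 + 0.53 * 0.7^1.25 = 14.0982
RVP_blend = 14.0982^(1/1.25) = 8.305

8.305 psi


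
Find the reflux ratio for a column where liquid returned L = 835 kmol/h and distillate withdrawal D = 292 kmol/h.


Reflux ratio definition: R = L / D (liquid returned / distillate withdrawn)
L = 835 kmol/h, D = 292 kmol/h
R = 835 / 292 = 2.860

2.860


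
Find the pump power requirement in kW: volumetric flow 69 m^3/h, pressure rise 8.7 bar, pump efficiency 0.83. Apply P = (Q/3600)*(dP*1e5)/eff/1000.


Q = 69 / 3600 = 0.0191667 m^3/s
P = 0.0191667 * (8.7 * 1e5) / 0.83 / 1000 = 20.09

20.09 kW


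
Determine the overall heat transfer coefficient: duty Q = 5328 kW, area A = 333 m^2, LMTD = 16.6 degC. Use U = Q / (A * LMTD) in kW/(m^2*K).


From Q = U*A*LMTD, U = Q / (A * LMTD)
U = 5328 / (333 * 16.6) = 5328 / 5527.8 = 0.9639

0.9639 kW/(m^2*K)


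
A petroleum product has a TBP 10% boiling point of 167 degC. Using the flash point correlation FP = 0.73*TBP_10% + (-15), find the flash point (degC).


FP = 0.73 * 167 + (-15) = 106.91

106.91 degC


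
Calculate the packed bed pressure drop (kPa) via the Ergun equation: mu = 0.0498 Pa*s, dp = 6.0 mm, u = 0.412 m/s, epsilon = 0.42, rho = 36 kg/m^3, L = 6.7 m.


dp = 6.0 mm = 0.006 m
Viscous term = 150*0.0498*0.412*(1-0.42)^2 / (0.006^2*0.42^3) = 388171
Inertial term = 1.75*36*0.412^2*(1-0.42) / (0.006*0.42^3) = 13952.9
dP/L = 388171 + 13952.9 = 402124 Pa/m
dP = 402124 * 6.7 / 1000 = 2694 kPa

2694 kPa


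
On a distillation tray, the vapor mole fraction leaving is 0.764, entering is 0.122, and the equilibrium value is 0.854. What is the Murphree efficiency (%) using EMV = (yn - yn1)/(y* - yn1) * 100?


Murphree vapor efficiency: EMV = (y_n - y_(n-1)) / (y*_n - y_(n-1)) * 100
EMV = (0.764 - 0.122) / (0.854 - 0.122) * 100 = 0.642 / 0.732 * 100 = 87.70

87.70 %


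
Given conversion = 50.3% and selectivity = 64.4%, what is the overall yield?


Overall yield = conversion (%) * selectivity (%) / 100
Conversion = 50.3%, Selectivity = 64.4%
Y = 50.3 * 64.4 / 100
= 32.3932 %

32.3932 %


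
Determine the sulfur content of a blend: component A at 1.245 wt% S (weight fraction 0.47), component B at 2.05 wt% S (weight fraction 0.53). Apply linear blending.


Linear sulfur blending: S_blend = x1*S1 + x2*S2
Contribution 1: 0.47 * 1.245 = 0.58515 wt%
Contribution 2: 0.53 * 2.05 = 1.0865 wt%
S_blend = 0.58515 + 1.0865 = 1.67165

1.67165 wt%


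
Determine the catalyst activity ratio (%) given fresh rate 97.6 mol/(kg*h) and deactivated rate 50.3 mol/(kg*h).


Activity (%) = (rate_used / rate_fresh) * 100
rate_used = 50.3, rate_fresh = 97.6
= (50.3 / 97.6) * 100
= 0.5154 * 100 = 51.54

51.54 %


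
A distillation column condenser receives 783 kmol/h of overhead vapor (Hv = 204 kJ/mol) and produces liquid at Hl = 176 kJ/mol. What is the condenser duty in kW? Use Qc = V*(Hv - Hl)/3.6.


Qc = 783 * (204 - 176) / 3.6 = 783 * 28 / 3.6 = 6090

6090 kW


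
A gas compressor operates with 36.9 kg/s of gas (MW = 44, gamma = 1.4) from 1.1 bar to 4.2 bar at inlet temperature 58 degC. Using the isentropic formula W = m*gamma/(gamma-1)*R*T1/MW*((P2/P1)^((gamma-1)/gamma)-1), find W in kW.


Isentropic work: W = m*(gamma/(gamma-1))*(R*T1/MW)*((P2/P1)^((gamma-1)/gamma) - 1)
T1 = 58 + 273.15 = 331.15 K
Pressure ratio = 4.2 / 1.1 = 3.81818
Exponent = (1.4 - 1)/1.4 = 0.285714
(P2/P1)^exp - 1 = 3.81818^0.285714 - 1 = 0.466373
W = 36.9 * 1.4 / 0.4 * 8.314 * 331.15 / 44 * 0.466373 = 3769

3769 kW


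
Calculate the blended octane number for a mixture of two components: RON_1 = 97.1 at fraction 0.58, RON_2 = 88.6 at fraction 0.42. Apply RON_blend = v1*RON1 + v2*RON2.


Linear blending: RON_blend = sum(vi * RONi)
Contribution 1: 0.58 * 97.1 = 56.318
Contribution 2: 0.42 * 88.6 = 37.212
RON_blend = 56.318 + 37.212 = 93.53

93.53


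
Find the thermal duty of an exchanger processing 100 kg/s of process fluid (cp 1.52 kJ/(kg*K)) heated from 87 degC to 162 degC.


Q = m_dot * cp * delta_T
delta_T = 162 - 87 = 75 K
Q = 100 * 1.52 * 75
= 152 * 75
= 11400 kW

11400 kW


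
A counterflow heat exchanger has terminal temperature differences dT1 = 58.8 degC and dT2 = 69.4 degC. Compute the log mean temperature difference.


LMTD = (dT1 - dT2) / ln(dT1/dT2)
= (58.8 - 69.4) / ln(58.8 / 69.4) = -10.6 / -0.165745 = 63.95

63.95 degC


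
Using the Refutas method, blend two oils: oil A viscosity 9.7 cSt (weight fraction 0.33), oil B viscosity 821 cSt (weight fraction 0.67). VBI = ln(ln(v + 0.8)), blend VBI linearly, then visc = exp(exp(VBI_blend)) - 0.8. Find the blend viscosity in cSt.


Refutas method: VBN_i = 14.534*ln(ln(visc_i + 0.8)) + 10.975, blended linearly by mass fraction; since VBN is linear in VBI_i = ln(ln(visc_i + 0.8)) and the fractions sum to 1, blend VBI directly: visc = exp(exp(VBI_blend)) - 0.8
VBI_1 = ln(ln(9.7 + 0.8)) = 0.855
VBI_2 = ln(ln(821 + 0.8)) = 1.90382
VBI_blend = 0.33 * 0.855 + 0.67 * 1.90382 = 1.55771
visc_blend = exp(exp(1.55771)) - 0.8 = 114.5

114.5 cSt
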